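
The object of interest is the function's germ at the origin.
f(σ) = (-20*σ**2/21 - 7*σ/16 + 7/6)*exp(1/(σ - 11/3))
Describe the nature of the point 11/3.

The exponent 1/(σ - (11/3)) has a pole at 11/3, so exp(1/(σ - (11/3))) takes every nonzero value near it: an essential singularity (not a pole of any order).

The point is an essential singularity.


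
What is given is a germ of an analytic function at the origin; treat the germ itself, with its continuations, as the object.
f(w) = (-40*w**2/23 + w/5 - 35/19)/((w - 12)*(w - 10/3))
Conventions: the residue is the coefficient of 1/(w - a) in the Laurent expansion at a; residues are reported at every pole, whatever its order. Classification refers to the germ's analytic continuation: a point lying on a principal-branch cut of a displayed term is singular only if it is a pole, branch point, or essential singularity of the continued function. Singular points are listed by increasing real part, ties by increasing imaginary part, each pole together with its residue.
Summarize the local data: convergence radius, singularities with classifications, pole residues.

Denominator factor (w - 10/3): pole of order 1 at 10/3, modulus 10/3.
Denominator factor (w - 12): pole of order 1 at 12, modulus 12.
The radius of convergence is the smallest modulus among the singular points: 10/3.
At the order-1 pole 10/3 set g(w) = (w - (10/3))*f(w) = (-40*w**2/23 + w/5 - 35/19)/(w - 12).
Simple pole: residue = g(a) at a = 10/3, which is 80623/34086.
At the order-1 pole 12 set g(w) = (w - (12))*f(w) = (-40*w**2/23 + w/5 - 35/19)/(w - 10/3).
Simple pole: residue = g(a) at a = 12, which is -1637943/56810.
List the singular points by increasing real part (a conjugate pair: the negative imaginary part first).

Radius of convergence at 0: 10/3.
At 10/3: a pole of order 1; residue 80623/34086.
At 12: a pole of order 1; residue -1637943/56810.


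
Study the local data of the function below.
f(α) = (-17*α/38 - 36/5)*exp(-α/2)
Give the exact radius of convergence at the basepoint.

The factor exp(-α/2) is entire and contributes no finite singular point.
The polynomial part has no poles.
No finite singular points: the Taylor series at 0 converges everywhere.

The radius of convergence is infinite.


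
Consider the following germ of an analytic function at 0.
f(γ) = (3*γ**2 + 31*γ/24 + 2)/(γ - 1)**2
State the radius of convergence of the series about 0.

Denominator factor (γ - 1)^2: pole of order 2 at 1, modulus 1.
The radius of convergence is the smallest modulus among the singular points: 1.

The radius of convergence is 1.


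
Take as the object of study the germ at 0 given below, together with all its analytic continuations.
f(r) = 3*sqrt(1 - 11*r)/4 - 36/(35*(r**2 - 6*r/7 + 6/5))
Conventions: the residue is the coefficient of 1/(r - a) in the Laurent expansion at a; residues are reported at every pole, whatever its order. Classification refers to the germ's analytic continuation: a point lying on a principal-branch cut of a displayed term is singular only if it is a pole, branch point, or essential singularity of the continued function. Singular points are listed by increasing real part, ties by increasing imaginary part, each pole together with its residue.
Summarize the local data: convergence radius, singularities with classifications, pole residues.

Radius of convergence at 0: 1/11.
At 1/11: an algebraic (square-root) branch point.
At (3/7) - ((1/35)*sqrt(1245))*i: a pole of order 1; residue -((6/415)*sqrt(1245))*i.
At (3/7) + ((1/35)*sqrt(1245))*i: a pole of order 1; residue ((6/415)*sqrt(1245))*i.

Denominator factor (r**2 - 6*r/7 + 6/5): discriminant -996/245, complex-conjugate roots (3/7) + ((1/35)*sqrt(1245))*i and (3/7) - ((1/35)*sqrt(1245))*i; poles of order 1, moduli (1/5)*sqrt(30) and (1/5)*sqrt(30).
Branch term (3/4)*sqrt(1 - r/(1/11)): its argument vanishes at r = 1/11, a square-root branch point, modulus 1/11.
The radius of convergence is the smallest modulus among the singular points: 1/11.
The branch term is analytic at (3/7) - ((1/35)*sqrt(1245))*i and contributes nothing to the residue; only the rational part matters.
The factor r**2 - 6*r/7 + 6/5 splits as (r - a)(r - a') with a = (3/7) - ((1/35)*sqrt(1245))*i, a' = (3/7) + ((1/35)*sqrt(1245))*i. At the order-1 pole a set g(r) = (r - a)*(rational part) = [-36/35] / (r - a').
Simple pole: residue = g(a) at a = (3/7) - ((1/35)*sqrt(1245))*i, which is -((6/415)*sqrt(1245))*i.
The branch term is analytic at (3/7) + ((1/35)*sqrt(1245))*i and contributes nothing to the residue; only the rational part matters.
The factor r**2 - 6*r/7 + 6/5 splits as (r - a)(r - a') with a = (3/7) + ((1/35)*sqrt(1245))*i, a' = (3/7) - ((1/35)*sqrt(1245))*i. At the order-1 pole a set g(r) = (r - a)*(rational part) = [-36/35] / (r - a').
Simple pole: residue = g(a) at a = (3/7) + ((1/35)*sqrt(1245))*i, which is ((6/415)*sqrt(1245))*i.
List the singular points by increasing real part (a conjugate pair: the negative imaginary part first).


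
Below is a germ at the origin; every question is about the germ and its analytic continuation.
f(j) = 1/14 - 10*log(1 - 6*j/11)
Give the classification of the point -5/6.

The point is a regular point.

There is no denominator, hence no pole anywhere.
Branch term log(1 - j/(11/6)): argument at -5/6 is 16/11, nonzero, so -5/6 is not its branch point (a point on a principal cut is still regular for the continued germ).
So the germ continues analytically to -5/6.


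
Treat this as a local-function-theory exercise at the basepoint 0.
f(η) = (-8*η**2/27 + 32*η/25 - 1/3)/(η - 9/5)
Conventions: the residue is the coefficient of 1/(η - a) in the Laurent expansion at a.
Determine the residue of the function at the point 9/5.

The residue is 379/375.

At the order-1 pole 9/5 set g(η) = (η - (9/5))*f(η) = -8*η**2/27 + 32*η/25 - 1/3.
Simple pole: residue = g(a) at a = 9/5, which is 379/375.


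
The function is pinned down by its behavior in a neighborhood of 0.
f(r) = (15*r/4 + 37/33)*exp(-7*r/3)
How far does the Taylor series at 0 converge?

The factor exp(-7*r/3) is entire and contributes no finite singular point.
The polynomial part has no poles.
No finite singular points: the Taylor series at 0 converges everywhere.

The radius of convergence is infinite.


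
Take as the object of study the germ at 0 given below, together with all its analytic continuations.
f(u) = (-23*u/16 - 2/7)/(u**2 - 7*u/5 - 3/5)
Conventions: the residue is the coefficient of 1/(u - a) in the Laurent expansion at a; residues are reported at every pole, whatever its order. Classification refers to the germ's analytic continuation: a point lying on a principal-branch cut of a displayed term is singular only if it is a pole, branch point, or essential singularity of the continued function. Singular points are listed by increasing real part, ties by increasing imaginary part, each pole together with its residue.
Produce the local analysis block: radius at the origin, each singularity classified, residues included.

Denominator factor (u**2 - 7*u/5 - 3/5): discriminant 109/25, real irrational roots 7/10 + (1/10)*sqrt(109) and 7/10 - (1/10)*sqrt(109); poles of order 1, moduli 7/10 + (1/10)*sqrt(109) and -7/10 + (1/10)*sqrt(109).
The radius of convergence is the smallest modulus among the singular points: -7/10 + (1/10)*sqrt(109).
The factor u**2 - 7*u/5 - 3/5 splits as (u - a)(u - a') with a = 7/10 - (1/10)*sqrt(109), a' = 7/10 + (1/10)*sqrt(109). At the order-1 pole a set g(u) = (u - a)*f(u) = [-23*u/16 - 2/7] / (u - a').
Simple pole: residue = g(a) at a = 7/10 - (1/10)*sqrt(109), which is -23/32 + (1447/24416)*sqrt(109).
The factor u**2 - 7*u/5 - 3/5 splits as (u - a)(u - a') with a = 7/10 + (1/10)*sqrt(109), a' = 7/10 - (1/10)*sqrt(109). At the order-1 pole a set g(u) = (u - a)*f(u) = [-23*u/16 - 2/7] / (u - a').
Simple pole: residue = g(a) at a = 7/10 + (1/10)*sqrt(109), which is -23/32 - (1447/24416)*sqrt(109).
List the singular points by increasing real part (a conjugate pair: the negative imaginary part first).

Radius of convergence at 0: -7/10 + (1/10)*sqrt(109).
At 7/10 - (1/10)*sqrt(109): a pole of order 1; residue -23/32 + (1447/24416)*sqrt(109).
At 7/10 + (1/10)*sqrt(109): a pole of order 1; residue -23/32 - (1447/24416)*sqrt(109).


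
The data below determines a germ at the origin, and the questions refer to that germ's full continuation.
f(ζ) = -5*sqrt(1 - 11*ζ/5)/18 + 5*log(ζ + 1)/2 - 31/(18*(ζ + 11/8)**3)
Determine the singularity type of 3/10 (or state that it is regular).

The point is a regular point.

Denominator factors: ζ + 11/8 = 67/40 at ζ = 3/10 — none vanishes.
Branch term log(1 - ζ/(-1)): argument at 3/10 is 13/10, nonzero, so 3/10 is not its branch point (a point on a principal cut is still regular for the continued germ).
Branch term sqrt(1 - ζ/(5/11)): argument at 3/10 is 17/50, nonzero, so 3/10 is not its branch point (a point on a principal cut is still regular for the continued germ).
So the germ continues analytically to 3/10.


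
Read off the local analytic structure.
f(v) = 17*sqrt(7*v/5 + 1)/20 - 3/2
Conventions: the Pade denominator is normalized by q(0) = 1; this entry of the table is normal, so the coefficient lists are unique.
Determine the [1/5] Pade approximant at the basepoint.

The Pade approximant has numerator coefficients [-13/20, 6586013/26992400]; denominator coefficients [1, 145761/269924, 1173697/6748100, 56811433/269924000, 13347159/215939200, 12362203973/107969600000].

Taylor coefficients needed (expand at 0): a_0 = -13/20, a_1 = 119/200, a_2 = -833/4000, a_3 = 5831/40000, a_4 = -40817/320000, a_5 = 2000033/16000000, a_6 = -42000693/320000000.
Write the denominator as Q(v) = 1 + q1*v + q2*v^2 + q3*v^3 + q4*v^4 + q5*v^5. Requiring Q*f - P = O(v^7) with deg P <= 1 kills the coefficients of v^2..v^6 in Q*f:
  v^2: a_2 + q1*a_1 + q2*a_0 = 0, i.e. -833/4000 + (119/200)*q1 + (-13/20)*q2 = 0.
  v^3: a_3 + q1*a_2 + q2*a_1 + q3*a_0 = 0, i.e. 5831/40000 + (-833/4000)*q1 + (119/200)*q2 + (-13/20)*q3 = 0.
  v^4: a_4 + q1*a_3 + q2*a_2 + q3*a_1 + q4*a_0 = 0, i.e. -40817/320000 + (5831/40000)*q1 + (-833/4000)*q2 + (119/200)*q3 + (-13/20)*q4 = 0.
  v^5: a_5 + q1*a_4 + q2*a_3 + q3*a_2 + q4*a_1 + q5*a_0 = 0, i.e. 2000033/16000000 + (-40817/320000)*q1 + (5831/40000)*q2 + (-833/4000)*q3 + (119/200)*q4 + (-13/20)*q5 = 0.
  v^6: a_6 + q1*a_5 + q2*a_4 + q3*a_3 + q4*a_2 + q5*a_1 = 0, i.e. -42000693/320000000 + (2000033/16000000)*q1 + (-40817/320000)*q2 + (5831/40000)*q3 + (-833/4000)*q4 + (119/200)*q5 = 0.
Solving this linear system: q1 = 145761/269924, q2 = 1173697/6748100, q3 = 56811433/269924000, q4 = 13347159/215939200, q5 = 12362203973/107969600000.
The numerator is Q*f truncated at degree 1: P0 = a_0 = -13/20; P1 = a_1 + q1*a_0 = 6586013/26992400.


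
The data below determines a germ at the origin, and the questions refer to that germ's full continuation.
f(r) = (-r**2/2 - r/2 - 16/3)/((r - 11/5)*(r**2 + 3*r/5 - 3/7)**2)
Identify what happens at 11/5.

The denominator factor r - 11/5 vanishes at 11/5 and appears to the power 1; the numerator there equals -664/75, nonzero, and no other factor vanishes.
Hence a pole whose order is the multiplicity, 1.

The point is a pole of order 1.


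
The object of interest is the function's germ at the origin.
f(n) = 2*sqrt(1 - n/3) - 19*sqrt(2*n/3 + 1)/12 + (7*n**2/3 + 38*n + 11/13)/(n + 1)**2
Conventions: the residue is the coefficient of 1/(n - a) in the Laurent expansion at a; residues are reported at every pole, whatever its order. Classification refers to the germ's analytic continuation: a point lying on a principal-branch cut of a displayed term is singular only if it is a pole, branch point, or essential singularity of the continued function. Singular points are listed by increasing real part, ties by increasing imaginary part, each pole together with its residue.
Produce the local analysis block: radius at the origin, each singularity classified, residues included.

Denominator factor (n + 1)^2: pole of order 2 at -1, modulus 1.
Branch term (-19/12)*sqrt(1 - n/(-3/2)): its argument vanishes at n = -3/2, a square-root branch point, modulus 3/2.
Branch term (2)*sqrt(1 - n/(3)): its argument vanishes at n = 3, a square-root branch point, modulus 3.
The radius of convergence is the smallest modulus among the singular points: 1.
The branch terms are analytic at -1 and contribute nothing to the residue; only the rational part matters.
At the order-2 pole -1 set g(n) = (n - (-1))^2*(rational part) = 7*n**2/3 + 38*n + 11/13.
Order-2 pole: residue = g'(a); g'(-1) = 100/3, so the residue is 100/3.
List the singular points by increasing real part (a conjugate pair: the negative imaginary part first).

Radius of convergence at 0: 1.
At -3/2: an algebraic (square-root) branch point.
At -1: a pole of order 2; residue 100/3.
At 3: an algebraic (square-root) branch point.


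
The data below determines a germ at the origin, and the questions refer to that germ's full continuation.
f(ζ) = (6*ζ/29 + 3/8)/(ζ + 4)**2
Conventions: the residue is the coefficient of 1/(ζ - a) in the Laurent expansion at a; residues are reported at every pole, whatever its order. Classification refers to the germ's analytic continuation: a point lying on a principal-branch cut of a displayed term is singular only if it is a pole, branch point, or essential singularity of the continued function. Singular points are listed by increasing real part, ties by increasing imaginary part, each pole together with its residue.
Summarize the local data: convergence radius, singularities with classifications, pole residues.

Denominator factor (ζ + 4)^2: pole of order 2 at -4, modulus 4.
The radius of convergence is the smallest modulus among the singular points: 4.
At the order-2 pole -4 set g(ζ) = (ζ - (-4))^2*f(ζ) = 6*ζ/29 + 3/8.
Order-2 pole: residue = g'(a); g'(-4) = 6/29, so the residue is 6/29.

Radius of convergence at 0: 4.
At -4: a pole of order 2; residue 6/29.


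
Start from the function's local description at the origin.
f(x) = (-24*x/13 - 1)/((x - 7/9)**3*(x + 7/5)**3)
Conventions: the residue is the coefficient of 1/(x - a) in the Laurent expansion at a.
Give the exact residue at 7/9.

At the order-3 pole 7/9 set g(x) = (x - (7/9))^3*f(x) = (-24*x/13 - 1)/(x + 7/5)**3.
Order-3 pole: residue = g''(a)/2; g''(7/9) = -3063166875/29377425896, so the residue is -3063166875/58754851792.

The residue is -3063166875/58754851792.


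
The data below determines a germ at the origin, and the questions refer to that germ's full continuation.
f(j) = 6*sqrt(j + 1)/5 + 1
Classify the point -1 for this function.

The point is an algebraic (square-root) branch point.

The term (6/5)*sqrt(1 - j/(-1)) has argument 1 - -1/(-1) = 0 at -1: a square-root (algebraic, two-sheeted) branch point; the remaining terms are analytic or single-valued there.


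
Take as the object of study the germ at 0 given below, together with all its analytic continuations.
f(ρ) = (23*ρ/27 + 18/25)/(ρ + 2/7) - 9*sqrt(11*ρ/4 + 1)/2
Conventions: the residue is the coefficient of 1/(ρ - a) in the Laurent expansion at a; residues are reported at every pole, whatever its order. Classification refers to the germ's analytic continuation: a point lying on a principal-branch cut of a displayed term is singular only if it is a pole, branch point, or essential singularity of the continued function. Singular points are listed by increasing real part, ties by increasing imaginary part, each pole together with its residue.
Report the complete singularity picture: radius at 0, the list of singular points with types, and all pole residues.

Radius of convergence at 0: 2/7.
At -4/11: an algebraic (square-root) branch point.
At -2/7: a pole of order 1; residue 2252/4725.

Denominator factor (ρ + 2/7): pole of order 1 at -2/7, modulus 2/7.
Branch term (-9/2)*sqrt(1 - ρ/(-4/11)): its argument vanishes at ρ = -4/11, a square-root branch point, modulus 4/11.
The radius of convergence is the smallest modulus among the singular points: 2/7.
The branch term is analytic at -2/7 and contributes nothing to the residue; only the rational part matters.
At the order-1 pole -2/7 set g(ρ) = (ρ - (-2/7))*(rational part) = 23*ρ/27 + 18/25.
Simple pole: residue = g(a) at a = -2/7, which is 2252/4725.
List the singular points by increasing real part (a conjugate pair: the negative imaginary part first).


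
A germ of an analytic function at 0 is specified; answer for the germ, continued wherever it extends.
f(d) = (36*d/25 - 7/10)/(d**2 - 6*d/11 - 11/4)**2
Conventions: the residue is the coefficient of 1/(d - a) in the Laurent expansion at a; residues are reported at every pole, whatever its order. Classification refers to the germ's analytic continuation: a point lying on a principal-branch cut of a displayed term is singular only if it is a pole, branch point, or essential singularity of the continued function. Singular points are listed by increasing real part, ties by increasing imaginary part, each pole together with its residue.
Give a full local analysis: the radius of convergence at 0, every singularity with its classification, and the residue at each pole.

Radius of convergence at 0: -3/11 + (1/22)*sqrt(1367).
At 3/11 - (1/22)*sqrt(1367): a pole of order 2; residue -(20449/46717225)*sqrt(1367).
At 3/11 + (1/22)*sqrt(1367): a pole of order 2; residue (20449/46717225)*sqrt(1367).

Denominator factor (d**2 - 6*d/11 - 11/4)^2: discriminant 1367/121, real irrational roots 3/11 + (1/22)*sqrt(1367) and 3/11 - (1/22)*sqrt(1367); poles of order 2, moduli 3/11 + (1/22)*sqrt(1367) and -3/11 + (1/22)*sqrt(1367).
The radius of convergence is the smallest modulus among the singular points: -3/11 + (1/22)*sqrt(1367).
The factor d**2 - 6*d/11 - 11/4 splits as (d - a)(d - a') with a = 3/11 - (1/22)*sqrt(1367), a' = 3/11 + (1/22)*sqrt(1367). At the order-2 pole a set g(d) = (d - a)^2*f(d) = [36*d/25 - 7/10] / (d - a')^2.
Order-2 pole: residue = g'(a); g'(3/11 - (1/22)*sqrt(1367)) = -(20449/46717225)*sqrt(1367), so the residue is -(20449/46717225)*sqrt(1367).
The factor d**2 - 6*d/11 - 11/4 splits as (d - a)(d - a') with a = 3/11 + (1/22)*sqrt(1367), a' = 3/11 - (1/22)*sqrt(1367). At the order-2 pole a set g(d) = (d - a)^2*f(d) = [36*d/25 - 7/10] / (d - a')^2.
Order-2 pole: residue = g'(a); g'(3/11 + (1/22)*sqrt(1367)) = (20449/46717225)*sqrt(1367), so the residue is (20449/46717225)*sqrt(1367).
List the singular points by increasing real part (a conjugate pair: the negative imaginary part first).


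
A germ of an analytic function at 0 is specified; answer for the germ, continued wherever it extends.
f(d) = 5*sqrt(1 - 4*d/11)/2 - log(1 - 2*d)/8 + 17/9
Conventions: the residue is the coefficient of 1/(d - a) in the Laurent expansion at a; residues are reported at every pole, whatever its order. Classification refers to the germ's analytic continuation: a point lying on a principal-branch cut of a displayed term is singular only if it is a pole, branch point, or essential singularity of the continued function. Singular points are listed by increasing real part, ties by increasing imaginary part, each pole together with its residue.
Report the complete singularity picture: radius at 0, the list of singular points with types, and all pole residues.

Radius of convergence at 0: 1/2.
At 1/2: a logarithmic branch point.
At 11/4: an algebraic (square-root) branch point.

Branch term (-1/8)*log(1 - d/(1/2)): its argument vanishes at d = 1/2, a logarithmic branch point, modulus 1/2.
Branch term (5/2)*sqrt(1 - d/(11/4)): its argument vanishes at d = 11/4, a square-root branch point, modulus 11/4.
The radius of convergence is the smallest modulus among the singular points: 1/2.
List the singular points by increasing real part (a conjugate pair: the negative imaginary part first).


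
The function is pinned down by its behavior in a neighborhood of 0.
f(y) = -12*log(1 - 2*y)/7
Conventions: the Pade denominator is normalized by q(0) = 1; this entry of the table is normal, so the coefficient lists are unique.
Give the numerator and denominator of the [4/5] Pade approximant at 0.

The Pade approximant has numerator coefficients [0, 24/7, -872/75, 6112/525, -35408/11025]; denominator coefficients [1, -988/225, 484/75, -1856/525, 808/1575, 32/2625].

Taylor coefficients needed (expand at 0): a_0 = 0, a_1 = 24/7, a_2 = 24/7, a_3 = 32/7, a_4 = 48/7, a_5 = 384/35, a_6 = 128/7, a_7 = 1536/49, a_8 = 384/7, a_9 = 2048/21.
Write the denominator as Q(y) = 1 + q1*y + q2*y^2 + q3*y^3 + q4*y^4 + q5*y^5. Requiring Q*f - P = O(y^10) with deg P <= 4 kills the coefficients of y^5..y^9 in Q*f:
  y^5: a_5 + q1*a_4 + q2*a_3 + q3*a_2 + q4*a_1 + q5*a_0 = 0, i.e. 384/35 + (48/7)*q1 + (32/7)*q2 + (24/7)*q3 + (24/7)*q4 + (0)*q5 = 0.
  y^6: a_6 + q1*a_5 + q2*a_4 + q3*a_3 + q4*a_2 + q5*a_1 = 0, i.e. 128/7 + (384/35)*q1 + (48/7)*q2 + (32/7)*q3 + (24/7)*q4 + (24/7)*q5 = 0.
  y^7: a_7 + q1*a_6 + q2*a_5 + q3*a_4 + q4*a_3 + q5*a_2 = 0, i.e. 1536/49 + (128/7)*q1 + (384/35)*q2 + (48/7)*q3 + (32/7)*q4 + (24/7)*q5 = 0.
  y^8: a_8 + q1*a_7 + q2*a_6 + q3*a_5 + q4*a_4 + q5*a_3 = 0, i.e. 384/7 + (1536/49)*q1 + (128/7)*q2 + (384/35)*q3 + (48/7)*q4 + (32/7)*q5 = 0.
  y^9: a_9 + q1*a_8 + q2*a_7 + q3*a_6 + q4*a_5 + q5*a_4 = 0, i.e. 2048/21 + (384/7)*q1 + (1536/49)*q2 + (128/7)*q3 + (384/35)*q4 + (48/7)*q5 = 0.
Solving this linear system: q1 = -988/225, q2 = 484/75, q3 = -1856/525, q4 = 808/1575, q5 = 32/2625.
The numerator is Q*f truncated at degree 4: P0 = a_0 = 0; P1 = a_1 + q1*a_0 = 24/7; P2 = a_2 + q1*a_1 + q2*a_0 = -872/75; P3 = a_3 + q1*a_2 + q2*a_1 + q3*a_0 = 6112/525; P4 = a_4 + q1*a_3 + q2*a_2 + q3*a_1 + q4*a_0 = -35408/11025.


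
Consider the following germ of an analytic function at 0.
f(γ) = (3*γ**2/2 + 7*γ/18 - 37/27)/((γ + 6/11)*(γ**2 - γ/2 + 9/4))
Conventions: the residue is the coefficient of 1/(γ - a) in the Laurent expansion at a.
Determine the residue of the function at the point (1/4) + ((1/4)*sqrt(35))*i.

The factor γ**2 - γ/2 + 9/4 splits as (γ - a)(γ - a') with a = (1/4) + ((1/4)*sqrt(35))*i, a' = (1/4) - ((1/4)*sqrt(35))*i. At the order-1 pole a set g(γ) = (γ - a)*f(γ) = [(3*γ**2/2 + 7*γ/18 - 37/27)/(γ + 6/11)] / (γ - a').
Simple pole: residue = g(a) at a = (1/4) + ((1/4)*sqrt(35))*i, which is (140261/147420) + ((451/21060)*sqrt(35))*i.

The residue is (140261/147420) + ((451/21060)*sqrt(35))*i.


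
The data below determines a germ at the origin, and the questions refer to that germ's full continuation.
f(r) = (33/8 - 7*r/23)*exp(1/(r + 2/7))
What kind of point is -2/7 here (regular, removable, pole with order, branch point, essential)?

The exponent 1/(r - (-2/7)) has a pole at -2/7, so exp(1/(r - (-2/7))) takes every nonzero value near it: an essential singularity (not a pole of any order).

The point is an essential singularity.


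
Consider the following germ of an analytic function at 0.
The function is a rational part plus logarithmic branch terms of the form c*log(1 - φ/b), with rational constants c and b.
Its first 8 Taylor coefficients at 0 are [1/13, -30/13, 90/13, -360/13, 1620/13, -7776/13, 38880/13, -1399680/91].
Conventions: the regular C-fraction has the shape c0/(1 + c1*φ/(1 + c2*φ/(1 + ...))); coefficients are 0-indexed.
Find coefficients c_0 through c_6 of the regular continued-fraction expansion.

The regular C-fraction coefficients are [1/13, 30, -27, -1/9, 28/9, 27/35, 78/35].

Taylor coefficients (read off): a_0 = 1/13, a_1 = -30/13, a_2 = 90/13, a_3 = -360/13, a_4 = 1620/13, a_5 = -7776/13, a_6 = 38880/13.
c0 = a_0 = 1/13. Peel one level at a time: if S = 1 + c*φ/S' with S'(0) = 1, then c is the φ-coefficient of S and S' = c*φ/(S - 1).
S_1 = c0/f = 1 + (30)*φ + (810)*φ^2 + ...; c1 = 30.
S_2 = c1*φ/(S_1 - 1) = 1 + (-27)*φ + (-3)*φ^2 + ...; c2 = -27.
S_3 = c2*φ/(S_2 - 1) = 1 + (-1/9)*φ + (28/81)*φ^2 + ...; c3 = -1/9.
S_4 = c3*φ/(S_3 - 1) = 1 + (28/9)*φ + (-12/5)*φ^2 + ...; c4 = 28/9.
S_5 = c4*φ/(S_4 - 1) = 1 + (27/35)*φ + (-2106/1225)*φ^2 + ...; c5 = 27/35.
S_6 = c5*φ/(S_5 - 1) = 1 + (78/35)*φ + ...; c6 = 78/35.


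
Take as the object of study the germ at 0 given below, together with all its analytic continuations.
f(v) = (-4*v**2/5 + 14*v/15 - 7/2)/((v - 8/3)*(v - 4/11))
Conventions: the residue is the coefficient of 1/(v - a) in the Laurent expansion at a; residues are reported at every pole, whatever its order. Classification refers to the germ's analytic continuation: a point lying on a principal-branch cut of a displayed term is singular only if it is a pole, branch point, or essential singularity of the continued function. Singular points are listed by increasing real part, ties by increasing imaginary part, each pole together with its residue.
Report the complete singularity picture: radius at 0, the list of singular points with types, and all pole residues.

Denominator factor (v - 8/3): pole of order 1 at 8/3, modulus 8/3.
Denominator factor (v - 4/11): pole of order 1 at 4/11, modulus 4/11.
The radius of convergence is the smallest modulus among the singular points: 4/11.
At the order-1 pole 4/11 set g(v) = (v - (4/11))*f(v) = (-4*v**2/5 + 14*v/15 - 7/2)/(v - 8/3).
Simple pole: residue = g(a) at a = 4/11, which is 11857/8360.
At the order-1 pole 8/3 set g(v) = (v - (8/3))*f(v) = (-4*v**2/5 + 14*v/15 - 7/2)/(v - 4/11).
Simple pole: residue = g(a) at a = 8/3, which is -2211/760.
List the singular points by increasing real part (a conjugate pair: the negative imaginary part first).

Radius of convergence at 0: 4/11.
At 4/11: a pole of order 1; residue 11857/8360.
At 8/3: a pole of order 1; residue -2211/760.


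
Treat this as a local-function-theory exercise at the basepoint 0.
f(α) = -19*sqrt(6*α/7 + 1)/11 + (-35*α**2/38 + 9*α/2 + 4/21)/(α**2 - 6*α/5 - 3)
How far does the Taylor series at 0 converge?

The radius of convergence is 7/6.

Denominator factor (α**2 - 6*α/5 - 3): discriminant 336/25, real irrational roots 3/5 + (2/5)*sqrt(21) and 3/5 - (2/5)*sqrt(21); poles of order 1, moduli 3/5 + (2/5)*sqrt(21) and -3/5 + (2/5)*sqrt(21).
Branch term (-19/11)*sqrt(1 - α/(-7/6)): its argument vanishes at α = -7/6, a square-root branch point, modulus 7/6.
The radius of convergence is the smallest modulus among the singular points: 7/6.


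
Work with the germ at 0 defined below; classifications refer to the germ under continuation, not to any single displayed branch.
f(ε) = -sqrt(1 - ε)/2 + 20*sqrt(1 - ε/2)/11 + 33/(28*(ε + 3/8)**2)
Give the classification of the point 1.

The point is an algebraic (square-root) branch point.

The term (-1/2)*sqrt(1 - ε/(1)) has argument 1 - 1/(1) = 0 at 1: a square-root (algebraic, two-sheeted) branch point; the remaining terms are analytic or single-valued there.


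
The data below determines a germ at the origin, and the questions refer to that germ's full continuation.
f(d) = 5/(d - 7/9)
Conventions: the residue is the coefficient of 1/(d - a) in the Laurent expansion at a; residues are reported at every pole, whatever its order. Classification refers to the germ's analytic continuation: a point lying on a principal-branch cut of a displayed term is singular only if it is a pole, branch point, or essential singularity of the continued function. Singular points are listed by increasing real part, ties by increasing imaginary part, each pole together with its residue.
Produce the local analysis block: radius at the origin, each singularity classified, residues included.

Radius of convergence at 0: 7/9.
At 7/9: a pole of order 1; residue 5.

Denominator factor (d - 7/9): pole of order 1 at 7/9, modulus 7/9.
The radius of convergence is the smallest modulus among the singular points: 7/9.
At the order-1 pole 7/9 set g(d) = (d - (7/9))*f(d) = 5.
Simple pole: residue = g(a) at a = 7/9, which is 5.


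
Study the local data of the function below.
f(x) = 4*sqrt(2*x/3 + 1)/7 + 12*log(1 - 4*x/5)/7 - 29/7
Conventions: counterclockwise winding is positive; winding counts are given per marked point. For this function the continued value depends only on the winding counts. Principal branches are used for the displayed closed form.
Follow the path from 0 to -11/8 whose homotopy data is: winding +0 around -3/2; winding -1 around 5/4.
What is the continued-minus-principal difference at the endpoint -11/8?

Continued minus principal equals -(24/7)*pi*i.

The rational part is single-valued and drops out of the difference; each branch term changes only by its own monodromy.
(4/7)*sqrt(1 - x/(-3/2)): winding +0 is even, the square root returns to the same sheet, contribution 0.
(12/7)*log(1 - x/(5/4)): each positive loop around 5/4 adds 2*pi*i to the log, so winding -1 contributes (12/7)*(-1)*2*pi*i = -(24/7)*pi*i.
Summing the contributions at x = -11/8 gives -(24/7)*pi*i.


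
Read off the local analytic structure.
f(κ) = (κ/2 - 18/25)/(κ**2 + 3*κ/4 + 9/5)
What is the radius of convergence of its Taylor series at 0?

Denominator factor (κ**2 + 3*κ/4 + 9/5): discriminant -531/80, complex-conjugate roots (-3/8) + ((3/40)*sqrt(295))*i and (-3/8) - ((3/40)*sqrt(295))*i; poles of order 1, moduli (3/5)*sqrt(5) and (3/5)*sqrt(5).
The radius of convergence is the smallest modulus among the singular points: (3/5)*sqrt(5).

The radius of convergence is (3/5)*sqrt(5).


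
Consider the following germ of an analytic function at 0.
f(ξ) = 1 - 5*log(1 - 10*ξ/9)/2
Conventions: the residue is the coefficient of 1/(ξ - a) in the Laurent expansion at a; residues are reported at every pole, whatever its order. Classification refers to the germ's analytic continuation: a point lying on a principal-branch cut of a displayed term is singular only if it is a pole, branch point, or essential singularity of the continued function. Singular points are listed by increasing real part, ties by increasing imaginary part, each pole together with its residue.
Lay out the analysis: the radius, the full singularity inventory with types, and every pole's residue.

Branch term (-5/2)*log(1 - ξ/(9/10)): its argument vanishes at ξ = 9/10, a logarithmic branch point, modulus 9/10.
The radius of convergence is the smallest modulus among the singular points: 9/10.

Radius of convergence at 0: 9/10.
At 9/10: a logarithmic branch point.


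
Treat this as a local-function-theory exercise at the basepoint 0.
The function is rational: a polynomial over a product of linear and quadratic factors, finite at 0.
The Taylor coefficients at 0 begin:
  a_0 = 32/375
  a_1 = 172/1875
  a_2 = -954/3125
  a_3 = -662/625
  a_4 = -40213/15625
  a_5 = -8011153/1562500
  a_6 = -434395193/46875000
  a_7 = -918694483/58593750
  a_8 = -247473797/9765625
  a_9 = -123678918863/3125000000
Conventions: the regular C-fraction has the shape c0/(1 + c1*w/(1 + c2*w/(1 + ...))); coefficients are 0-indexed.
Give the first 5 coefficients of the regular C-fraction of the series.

Taylor coefficients (read off): a_0 = 32/375, a_1 = 172/1875, a_2 = -954/3125, a_3 = -662/625, a_4 = -40213/15625.
c0 = a_0 = 32/375. Peel one level at a time: if S = 1 + c*w/S' with S'(0) = 1, then c is the w-coefficient of S and S' = c*w/(S - 1).
S_1 = c0/f = 1 + (-43/40)*w + (7573/1600)*w^2 + ...; c1 = -43/40.
S_2 = c1*w/(S_1 - 1) = 1 + (7573/1720)*w + (4182711/184900)*w^2 + ...; c2 = 7573/1720.
S_3 = c2*w/(S_2 - 1) = 1 + (-8365422/1628195)*w + (-8316074361/1433758225)*w^2 + ...; c3 = -8365422/1628195.
S_4 = c3*w/(S_3 - 1) = 1 + (-119197065841/105585568010)*w + ...; c4 = -119197065841/105585568010.

The regular C-fraction coefficients are [32/375, -43/40, 7573/1720, -8365422/1628195, -119197065841/105585568010].


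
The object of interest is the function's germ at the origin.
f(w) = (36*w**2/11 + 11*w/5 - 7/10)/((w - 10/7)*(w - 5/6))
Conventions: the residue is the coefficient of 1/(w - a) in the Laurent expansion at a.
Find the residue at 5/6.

At the order-1 pole 5/6 set g(w) = (w - (5/6))*f(w) = (36*w**2/11 + 11*w/5 - 7/10)/(w - 10/7).
Simple pole: residue = g(a) at a = 5/6, which is -7868/1375.

The residue is -7868/1375.


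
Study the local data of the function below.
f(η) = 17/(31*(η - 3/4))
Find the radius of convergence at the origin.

Denominator factor (η - 3/4): pole of order 1 at 3/4, modulus 3/4.
The radius of convergence is the smallest modulus among the singular points: 3/4.

The radius of convergence is 3/4.


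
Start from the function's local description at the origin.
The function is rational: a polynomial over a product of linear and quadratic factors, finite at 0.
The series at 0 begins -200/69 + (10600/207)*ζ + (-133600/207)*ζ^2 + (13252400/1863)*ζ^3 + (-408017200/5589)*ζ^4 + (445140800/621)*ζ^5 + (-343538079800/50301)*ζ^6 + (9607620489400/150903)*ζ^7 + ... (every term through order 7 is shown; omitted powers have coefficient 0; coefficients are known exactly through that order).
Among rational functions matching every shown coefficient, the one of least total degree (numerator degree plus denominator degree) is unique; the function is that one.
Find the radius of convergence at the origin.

No rational of total degree below 5 reproduces all 8 coefficients; solving the [0/5] Pade equations on them gives f(ζ) = -24/(23*(ζ + 1)*(ζ**2 + 5*ζ + 3/5)**2), whose expansion matches every shown term.
Denominator factor (ζ + 1): pole of order 1 at -1, modulus 1.
Denominator factor (ζ**2 + 5*ζ + 3/5)^2: discriminant 113/5, real irrational roots -5/2 + (1/10)*sqrt(565) and -5/2 - (1/10)*sqrt(565); poles of order 2, moduli 5/2 - (1/10)*sqrt(565) and 5/2 + (1/10)*sqrt(565).
The radius of convergence is the smallest modulus among the singular points: 5/2 - (1/10)*sqrt(565).

The radius of convergence is 5/2 - (1/10)*sqrt(565).


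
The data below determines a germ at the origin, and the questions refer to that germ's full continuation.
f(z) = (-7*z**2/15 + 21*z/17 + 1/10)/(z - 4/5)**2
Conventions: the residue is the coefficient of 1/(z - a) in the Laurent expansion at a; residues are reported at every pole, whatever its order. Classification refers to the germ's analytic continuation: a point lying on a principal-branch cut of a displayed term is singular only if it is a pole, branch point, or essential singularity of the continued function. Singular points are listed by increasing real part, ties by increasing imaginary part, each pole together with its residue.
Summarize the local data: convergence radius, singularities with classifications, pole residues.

Radius of convergence at 0: 4/5.
At 4/5: a pole of order 2; residue 623/1275.

Denominator factor (z - 4/5)^2: pole of order 2 at 4/5, modulus 4/5.
The radius of convergence is the smallest modulus among the singular points: 4/5.
At the order-2 pole 4/5 set g(z) = (z - (4/5))^2*f(z) = -7*z**2/15 + 21*z/17 + 1/10.
Order-2 pole: residue = g'(a); g'(4/5) = 623/1275, so the residue is 623/1275.


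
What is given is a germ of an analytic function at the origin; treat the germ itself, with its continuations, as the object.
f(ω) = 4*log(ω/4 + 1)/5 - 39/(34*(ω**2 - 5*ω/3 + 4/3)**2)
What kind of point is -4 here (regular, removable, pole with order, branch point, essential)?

The term (4/5)*log(1 - ω/(-4)) has argument 1 - -4/(-4) = 0 at -4: a logarithmic (infinitely-sheeted) branch point; the remaining terms are analytic or single-valued there.

The point is a logarithmic branch point.


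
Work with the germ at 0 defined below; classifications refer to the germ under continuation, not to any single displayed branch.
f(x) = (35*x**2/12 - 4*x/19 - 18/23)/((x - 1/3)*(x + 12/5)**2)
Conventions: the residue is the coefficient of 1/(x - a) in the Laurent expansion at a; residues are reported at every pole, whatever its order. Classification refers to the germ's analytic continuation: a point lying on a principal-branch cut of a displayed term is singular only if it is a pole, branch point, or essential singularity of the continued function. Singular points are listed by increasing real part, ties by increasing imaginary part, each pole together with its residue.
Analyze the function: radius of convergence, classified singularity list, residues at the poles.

Denominator factor (x + 12/5)^2: pole of order 2 at -12/5, modulus 12/5.
Denominator factor (x - 1/3): pole of order 1 at 1/3, modulus 1/3.
The radius of convergence is the smallest modulus among the singular points: 1/3.
At the order-2 pole -12/5 set g(x) = (x - (-12/5))^2*f(x) = (35*x**2/12 - 4*x/19 - 18/23)/(x - 1/3).
Order-2 pole: residue = g'(a); g'(-12/5) = 2194560/734597, so the residue is 2194560/734597.
At the order-1 pole 1/3 set g(x) = (x - (1/3))*f(x) = (35*x**2/12 - 4*x/19 - 18/23)/(x + 12/5)**2.
Simple pole: residue = g(a) at a = 1/3, which is -623825/8815164.
List the singular points by increasing real part (a conjugate pair: the negative imaginary part first).

Radius of convergence at 0: 1/3.
At -12/5: a pole of order 2; residue 2194560/734597.
At 1/3: a pole of order 1; residue -623825/8815164.


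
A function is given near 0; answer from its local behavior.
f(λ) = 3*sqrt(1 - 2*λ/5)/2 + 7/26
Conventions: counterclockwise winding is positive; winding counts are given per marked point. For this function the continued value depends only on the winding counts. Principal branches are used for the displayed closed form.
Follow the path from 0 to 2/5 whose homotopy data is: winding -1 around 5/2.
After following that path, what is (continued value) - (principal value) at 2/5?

The rational part is single-valued and drops out of the difference; each branch term changes only by its own monodromy.
(3/2)*sqrt(1 - λ/(5/2)): winding -1 is odd, the square root flips sign, contributing -2*(3/2)*sqrt(1 - (2/5)/(5/2)) = -2*(3/2)*sqrt(21/25) = -(3/5)*sqrt(21).
Summing the contributions at λ = 2/5 gives -(3/5)*sqrt(21).

Continued minus principal equals -(3/5)*sqrt(21).


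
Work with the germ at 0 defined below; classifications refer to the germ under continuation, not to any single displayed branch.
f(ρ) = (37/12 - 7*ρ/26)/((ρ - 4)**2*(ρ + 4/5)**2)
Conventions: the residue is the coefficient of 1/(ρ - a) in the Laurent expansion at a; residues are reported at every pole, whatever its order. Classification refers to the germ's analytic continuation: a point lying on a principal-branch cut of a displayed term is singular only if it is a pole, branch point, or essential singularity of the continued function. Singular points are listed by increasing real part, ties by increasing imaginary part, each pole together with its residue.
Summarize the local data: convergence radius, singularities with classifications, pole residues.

Denominator factor (ρ - 4)^2: pole of order 2 at 4, modulus 4.
Denominator factor (ρ + 4/5)^2: pole of order 2 at -4/5, modulus 4/5.
The radius of convergence is the smallest modulus among the singular points: 4/5.
At the order-2 pole -4/5 set g(ρ) = (ρ - (-4/5))^2*f(ρ) = (37/12 - 7*ρ/26)/(ρ - 4)**2.
Order-2 pole: residue = g'(a); g'(-4/5) = 51725/1078272, so the residue is 51725/1078272.
At the order-2 pole 4 set g(ρ) = (ρ - (4))^2*f(ρ) = (37/12 - 7*ρ/26)/(ρ + 4/5)**2.
Order-2 pole: residue = g'(a); g'(4) = -51725/1078272, so the residue is -51725/1078272.
List the singular points by increasing real part (a conjugate pair: the negative imaginary part first).

Radius of convergence at 0: 4/5.
At -4/5: a pole of order 2; residue 51725/1078272.
At 4: a pole of order 2; residue -51725/1078272.


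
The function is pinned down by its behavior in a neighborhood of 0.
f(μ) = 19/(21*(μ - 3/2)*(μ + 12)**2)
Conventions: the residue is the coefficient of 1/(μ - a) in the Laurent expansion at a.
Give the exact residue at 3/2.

At the order-1 pole 3/2 set g(μ) = (μ - (3/2))*f(μ) = 19/(21*(μ + 12)**2).
Simple pole: residue = g(a) at a = 3/2, which is 76/15309.

The residue is 76/15309.


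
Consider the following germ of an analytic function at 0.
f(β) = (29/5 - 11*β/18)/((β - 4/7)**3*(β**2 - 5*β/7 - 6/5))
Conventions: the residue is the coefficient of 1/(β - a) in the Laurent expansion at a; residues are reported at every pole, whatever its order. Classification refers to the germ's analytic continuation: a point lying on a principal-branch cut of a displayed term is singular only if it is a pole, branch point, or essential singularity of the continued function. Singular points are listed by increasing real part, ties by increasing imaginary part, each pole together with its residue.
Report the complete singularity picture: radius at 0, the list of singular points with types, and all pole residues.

Denominator factor (β - 4/7)^3: pole of order 3 at 4/7, modulus 4/7.
Denominator factor (β**2 - 5*β/7 - 6/5): discriminant 1301/245, real irrational roots 5/14 + (1/70)*sqrt(6505) and 5/14 - (1/70)*sqrt(6505); poles of order 1, moduli 5/14 + (1/70)*sqrt(6505) and -5/14 + (1/70)*sqrt(6505).
The radius of convergence is the smallest modulus among the singular points: 4/7.
The factor β**2 - 5*β/7 - 6/5 splits as (β - a)(β - a') with a = 5/14 - (1/70)*sqrt(6505), a' = 5/14 + (1/70)*sqrt(6505). At the order-1 pole a set g(β) = (β - a)*f(β) = [(29/5 - 11*β/18)/(β - 4/7)**3] / (β - a').
Simple pole: residue = g(a) at a = 5/14 - (1/70)*sqrt(6505), which is 506352035/278632296 - (3362914345/362500617096)*sqrt(6505).
At the order-3 pole 4/7 set g(β) = (β - (4/7))^3*f(β) = (29/5 - 11*β/18)/(β**2 - 5*β/7 - 6/5).
Order-3 pole: residue = g''(a)/2; g''(4/7) = -506352035/69658074, so the residue is -506352035/139316148.
The factor β**2 - 5*β/7 - 6/5 splits as (β - a)(β - a') with a = 5/14 + (1/70)*sqrt(6505), a' = 5/14 - (1/70)*sqrt(6505). At the order-1 pole a set g(β) = (β - a)*f(β) = [(29/5 - 11*β/18)/(β - 4/7)**3] / (β - a').
Simple pole: residue = g(a) at a = 5/14 + (1/70)*sqrt(6505), which is 506352035/278632296 + (3362914345/362500617096)*sqrt(6505).
List the singular points by increasing real part (a conjugate pair: the negative imaginary part first).

Radius of convergence at 0: 4/7.
At 5/14 - (1/70)*sqrt(6505): a pole of order 1; residue 506352035/278632296 - (3362914345/362500617096)*sqrt(6505).
At 4/7: a pole of order 3; residue -506352035/139316148.
At 5/14 + (1/70)*sqrt(6505): a pole of order 1; residue 506352035/278632296 + (3362914345/362500617096)*sqrt(6505).
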